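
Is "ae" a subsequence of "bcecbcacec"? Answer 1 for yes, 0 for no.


Check if "ae" is a subsequence of "bcecbcacec"
Greedy scan:
  Position 0 ('b'): no match needed
  Position 1 ('c'): no match needed
  Position 2 ('e'): no match needed
  Position 3 ('c'): no match needed
  Position 4 ('b'): no match needed
  Position 5 ('c'): no match needed
  Position 6 ('a'): matches sub[0] = 'a'
  Position 7 ('c'): no match needed
  Position 8 ('e'): matches sub[1] = 'e'
  Position 9 ('c'): no match needed
All 2 characters matched => is a subsequence

1


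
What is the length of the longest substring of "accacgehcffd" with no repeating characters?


Input: "accacgehcffd"
Sliding window (track last position of each char):
  Position 0 ('a'): window [0,0] length 1 -- new best
  Position 1 ('c'): window [0,1] length 2 -- new best
  Position 2 ('c'): repeat (last at 1), move window start to 2
  Position 2 ('c'): window [2,2] length 1
  Position 3 ('a'): window [2,3] length 2
  Position 4 ('c'): repeat (last at 2), move window start to 3
  Position 4 ('c'): window [3,4] length 2
  Position 5 ('g'): window [3,5] length 3 -- new best
  Position 6 ('e'): window [3,6] length 4 -- new best
  Position 7 ('h'): window [3,7] length 5 -- new best
  Position 8 ('c'): repeat (last at 4), move window start to 5
  Position 8 ('c'): window [5,8] length 4
  Position 9 ('f'): window [5,9] length 5
  Position 10 ('f'): repeat (last at 9), move window start to 10
  Position 10 ('f'): window [10,10] length 1
  Position 11 ('d'): window [10,11] length 2
Longest substring with no repeats: "acgeh" with length 5

5


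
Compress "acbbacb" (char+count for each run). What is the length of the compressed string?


Input: acbbacb
Runs:
  'a' x 1 => "a1"
  'c' x 1 => "c1"
  'b' x 2 => "b2"
  'a' x 1 => "a1"
  'c' x 1 => "c1"
  'b' x 1 => "b1"
Compressed: "a1c1b2a1c1b1"
Compressed length: 12

12


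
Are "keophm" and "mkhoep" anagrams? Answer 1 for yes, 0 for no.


Strings: "keophm", "mkhoep"
Sorted first:  ehkmop
Sorted second: ehkmop
Sorted forms match => anagrams

1


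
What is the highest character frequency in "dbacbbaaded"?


Input: dbacbbaaded
Character counts:
  'a': 3
  'b': 3
  'c': 1
  'd': 3
  'e': 1
Maximum frequency: 3

3


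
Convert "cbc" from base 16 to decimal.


Input: "cbc" in base 16
Positional expansion:
  Digit 'c' (value 12) x 16^2 = 3072
  Digit 'b' (value 11) x 16^1 = 176
  Digit 'c' (value 12) x 16^0 = 12
Sum = 3260

3260


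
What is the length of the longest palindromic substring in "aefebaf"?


Input: "aefebaf"
Checking substrings for palindromes:
  [1:4] "efe" (len 3) => palindrome
Longest palindromic substring: "efe" with length 3

3


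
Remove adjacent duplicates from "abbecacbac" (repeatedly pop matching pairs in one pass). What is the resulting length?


Input: abbecacbac
Stack-based adjacent duplicate removal:
  Read 'a': push. Stack: a
  Read 'b': push. Stack: ab
  Read 'b': matches stack top 'b' => pop. Stack: a
  Read 'e': push. Stack: ae
  Read 'c': push. Stack: aec
  Read 'a': push. Stack: aeca
  Read 'c': push. Stack: aecac
  Read 'b': push. Stack: aecacb
  Read 'a': push. Stack: aecacba
  Read 'c': push. Stack: aecacbac
Final stack: "aecacbac" (length 8)

8


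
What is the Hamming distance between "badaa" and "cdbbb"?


Comparing "badaa" and "cdbbb" position by position:
  Position 0: 'b' vs 'c' => differ
  Position 1: 'a' vs 'd' => differ
  Position 2: 'd' vs 'b' => differ
  Position 3: 'a' vs 'b' => differ
  Position 4: 'a' vs 'b' => differ
Total differences (Hamming distance): 5

5


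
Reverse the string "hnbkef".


Input: hnbkef
Reading characters right to left:
  Position 5: 'f'
  Position 4: 'e'
  Position 3: 'k'
  Position 2: 'b'
  Position 1: 'n'
  Position 0: 'h'
Reversed: fekbnh

fekbnh


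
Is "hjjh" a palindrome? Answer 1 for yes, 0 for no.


Input: hjjh
Reversed: hjjh
  Compare pos 0 ('h') with pos 3 ('h'): match
  Compare pos 1 ('j') with pos 2 ('j'): match
Result: palindrome

1


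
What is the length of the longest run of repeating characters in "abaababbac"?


Input: "abaababbac"
Scanning for longest run:
  Position 1 ('b'): new char, reset run to 1
  Position 2 ('a'): new char, reset run to 1
  Position 3 ('a'): continues run of 'a', length=2
  Position 4 ('b'): new char, reset run to 1
  Position 5 ('a'): new char, reset run to 1
  Position 6 ('b'): new char, reset run to 1
  Position 7 ('b'): continues run of 'b', length=2
  Position 8 ('a'): new char, reset run to 1
  Position 9 ('c'): new char, reset run to 1
Longest run: 'a' with length 2

2


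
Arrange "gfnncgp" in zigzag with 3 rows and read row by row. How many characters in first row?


Zigzag "gfnncgp" into 3 rows:
Placing characters:
  'g' => row 0
  'f' => row 1
  'n' => row 2
  'n' => row 1
  'c' => row 0
  'g' => row 1
  'p' => row 2
Rows:
  Row 0: "gc"
  Row 1: "fng"
  Row 2: "np"
First row length: 2

2


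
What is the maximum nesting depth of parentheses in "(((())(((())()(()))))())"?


Input: "(((())(((())()(()))))())"
Tracking depth:
  Position 0 '(': depth becomes 1
  Position 1 '(': depth becomes 2
  Position 2 '(': depth becomes 3
  Position 3 '(': depth becomes 4
  Position 4 ')': depth becomes 3
  Position 5 ')': depth becomes 2
  Position 6 '(': depth becomes 3
  Position 7 '(': depth becomes 4
  Position 8 '(': depth becomes 5
  Position 9 '(': depth becomes 6
  Position 10 ')': depth becomes 5
  Position 11 ')': depth becomes 4
  Position 12 '(': depth becomes 5
  Position 13 ')': depth becomes 4
  Position 14 '(': depth becomes 5
  Position 15 '(': depth becomes 6
  Position 16 ')': depth becomes 5
  Position 17 ')': depth becomes 4
  Position 18 ')': depth becomes 3
  Position 19 ')': depth becomes 2
  Position 20 ')': depth becomes 1
  Position 21 '(': depth becomes 2
  Position 22 ')': depth becomes 1
  Position 23 ')': depth becomes 0
Maximum depth reached: 6

6


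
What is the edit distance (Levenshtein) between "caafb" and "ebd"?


Computing edit distance: "caafb" -> "ebd"
DP table:
           e    b    d
      0    1    2    3
  c   1    1    2    3
  a   2    2    2    3
  a   3    3    3    3
  f   4    4    4    4
  b   5    5    4    5
Edit distance = dp[5][3] = 5

5


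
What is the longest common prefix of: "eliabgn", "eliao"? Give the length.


Words: eliabgn, eliao
  Position 0: all 'e' => match
  Position 1: all 'l' => match
  Position 2: all 'i' => match
  Position 3: all 'a' => match
  Position 4: ('b', 'o') => mismatch, stop
LCP = "elia" (length 4)

4


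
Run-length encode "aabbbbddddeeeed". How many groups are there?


Input: aabbbbddddeeeed
Scanning for consecutive runs:
  Group 1: 'a' x 2 (positions 0-1)
  Group 2: 'b' x 4 (positions 2-5)
  Group 3: 'd' x 4 (positions 6-9)
  Group 4: 'e' x 4 (positions 10-13)
  Group 5: 'd' x 1 (positions 14-14)
Total groups: 5

5


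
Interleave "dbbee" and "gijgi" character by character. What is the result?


Interleaving "dbbee" and "gijgi":
  Position 0: 'd' from first, 'g' from second => "dg"
  Position 1: 'b' from first, 'i' from second => "bi"
  Position 2: 'b' from first, 'j' from second => "bj"
  Position 3: 'e' from first, 'g' from second => "eg"
  Position 4: 'e' from first, 'i' from second => "ei"
Result: dgbibjegei

dgbibjegei


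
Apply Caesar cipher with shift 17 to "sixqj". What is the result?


Caesar cipher: shift "sixqj" by 17
  's' (pos 18) + 17 = pos 9 = 'j'
  'i' (pos 8) + 17 = pos 25 = 'z'
  'x' (pos 23) + 17 = pos 14 = 'o'
  'q' (pos 16) + 17 = pos 7 = 'h'
  'j' (pos 9) + 17 = pos 0 = 'a'
Result: jzoha

jzoha


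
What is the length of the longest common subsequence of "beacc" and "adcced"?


LCS of "beacc" and "adcced"
DP table:
           a    d    c    c    e    d
      0    0    0    0    0    0    0
  b   0    0    0    0    0    0    0
  e   0    0    0    0    0    1    1
  a   0    1    1    1    1    1    1
  c   0    1    1    2    2    2    2
  c   0    1    1    2    3    3    3
LCS length = dp[5][6] = 3

3


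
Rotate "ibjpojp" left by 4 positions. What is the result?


Input: "ibjpojp", rotate left by 4
First 4 characters: "ibjp"
Remaining characters: "ojp"
Concatenate remaining + first: "ojp" + "ibjp" = "ojpibjp"

ojpibjp


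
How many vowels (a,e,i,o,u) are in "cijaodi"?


Input: cijaodi
Checking each character:
  'c' at position 0: consonant
  'i' at position 1: vowel (running total: 1)
  'j' at position 2: consonant
  'a' at position 3: vowel (running total: 2)
  'o' at position 4: vowel (running total: 3)
  'd' at position 5: consonant
  'i' at position 6: vowel (running total: 4)
Total vowels: 4

4


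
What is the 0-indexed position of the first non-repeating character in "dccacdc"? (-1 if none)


Input: dccacdc
Character frequencies:
  'a': 1
  'c': 4
  'd': 2
Scanning left to right for freq == 1:
  Position 0 ('d'): freq=2, skip
  Position 1 ('c'): freq=4, skip
  Position 2 ('c'): freq=4, skip
  Position 3 ('a'): unique! => answer = 3

3


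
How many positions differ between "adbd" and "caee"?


Comparing "adbd" and "caee" position by position:
  Position 0: 'a' vs 'c' => DIFFER
  Position 1: 'd' vs 'a' => DIFFER
  Position 2: 'b' vs 'e' => DIFFER
  Position 3: 'd' vs 'e' => DIFFER
Positions that differ: 4

4


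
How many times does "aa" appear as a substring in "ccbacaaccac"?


Searching for "aa" in "ccbacaaccac"
Scanning each position:
  Position 0: "cc" => no
  Position 1: "cb" => no
  Position 2: "ba" => no
  Position 3: "ac" => no
  Position 4: "ca" => no
  Position 5: "aa" => MATCH
  Position 6: "ac" => no
  Position 7: "cc" => no
  Position 8: "ca" => no
  Position 9: "ac" => no
Total occurrences: 1

1


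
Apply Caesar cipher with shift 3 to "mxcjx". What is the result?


Caesar cipher: shift "mxcjx" by 3
  'm' (pos 12) + 3 = pos 15 = 'p'
  'x' (pos 23) + 3 = pos 0 = 'a'
  'c' (pos 2) + 3 = pos 5 = 'f'
  'j' (pos 9) + 3 = pos 12 = 'm'
  'x' (pos 23) + 3 = pos 0 = 'a'
Result: pafma

pafma


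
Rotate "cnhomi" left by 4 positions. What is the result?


Input: "cnhomi", rotate left by 4
First 4 characters: "cnho"
Remaining characters: "mi"
Concatenate remaining + first: "mi" + "cnho" = "micnho"

micnho


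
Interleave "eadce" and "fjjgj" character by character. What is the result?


Interleaving "eadce" and "fjjgj":
  Position 0: 'e' from first, 'f' from second => "ef"
  Position 1: 'a' from first, 'j' from second => "aj"
  Position 2: 'd' from first, 'j' from second => "dj"
  Position 3: 'c' from first, 'g' from second => "cg"
  Position 4: 'e' from first, 'j' from second => "ej"
Result: efajdjcgej

efajdjcgej


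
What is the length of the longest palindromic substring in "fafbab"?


Input: "fafbab"
Checking substrings for palindromes:
  [0:3] "faf" (len 3) => palindrome
  [3:6] "bab" (len 3) => palindrome
Longest palindromic substring: "faf" with length 3

3


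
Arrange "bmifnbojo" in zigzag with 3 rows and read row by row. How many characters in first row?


Zigzag "bmifnbojo" into 3 rows:
Placing characters:
  'b' => row 0
  'm' => row 1
  'i' => row 2
  'f' => row 1
  'n' => row 0
  'b' => row 1
  'o' => row 2
  'j' => row 1
  'o' => row 0
Rows:
  Row 0: "bno"
  Row 1: "mfbj"
  Row 2: "io"
First row length: 3

3


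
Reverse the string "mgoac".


Input: mgoac
Reading characters right to left:
  Position 4: 'c'
  Position 3: 'a'
  Position 2: 'o'
  Position 1: 'g'
  Position 0: 'm'
Reversed: caogm

caogm


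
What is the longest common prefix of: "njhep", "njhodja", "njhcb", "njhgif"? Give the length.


Words: njhep, njhodja, njhcb, njhgif
  Position 0: all 'n' => match
  Position 1: all 'j' => match
  Position 2: all 'h' => match
  Position 3: ('e', 'o', 'c', 'g') => mismatch, stop
LCP = "njh" (length 3)

3


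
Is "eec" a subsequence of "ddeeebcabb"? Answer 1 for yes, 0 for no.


Check if "eec" is a subsequence of "ddeeebcabb"
Greedy scan:
  Position 0 ('d'): no match needed
  Position 1 ('d'): no match needed
  Position 2 ('e'): matches sub[0] = 'e'
  Position 3 ('e'): matches sub[1] = 'e'
  Position 4 ('e'): no match needed
  Position 5 ('b'): no match needed
  Position 6 ('c'): matches sub[2] = 'c'
  Position 7 ('a'): no match needed
  Position 8 ('b'): no match needed
  Position 9 ('b'): no match needed
All 3 characters matched => is a subsequence

1


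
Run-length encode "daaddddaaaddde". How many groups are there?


Input: daaddddaaaddde
Scanning for consecutive runs:
  Group 1: 'd' x 1 (positions 0-0)
  Group 2: 'a' x 2 (positions 1-2)
  Group 3: 'd' x 4 (positions 3-6)
  Group 4: 'a' x 3 (positions 7-9)
  Group 5: 'd' x 3 (positions 10-12)
  Group 6: 'e' x 1 (positions 13-13)
Total groups: 6

6


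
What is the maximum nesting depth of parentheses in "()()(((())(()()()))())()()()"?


Input: "()()(((())(()()()))())()()()"
Tracking depth:
  Position 0 '(': depth becomes 1
  Position 1 ')': depth becomes 0
  Position 2 '(': depth becomes 1
  Position 3 ')': depth becomes 0
  Position 4 '(': depth becomes 1
  Position 5 '(': depth becomes 2
  Position 6 '(': depth becomes 3
  Position 7 '(': depth becomes 4
  Position 8 ')': depth becomes 3
  Position 9 ')': depth becomes 2
  Position 10 '(': depth becomes 3
  Position 11 '(': depth becomes 4
  Position 12 ')': depth becomes 3
  Position 13 '(': depth becomes 4
  Position 14 ')': depth becomes 3
  Position 15 '(': depth becomes 4
  Position 16 ')': depth becomes 3
  Position 17 ')': depth becomes 2
  Position 18 ')': depth becomes 1
  Position 19 '(': depth becomes 2
  Position 20 ')': depth becomes 1
  Position 21 ')': depth becomes 0
  Position 22 '(': depth becomes 1
  Position 23 ')': depth becomes 0
  Position 24 '(': depth becomes 1
  Position 25 ')': depth becomes 0
  Position 26 '(': depth becomes 1
  Position 27 ')': depth becomes 0
Maximum depth reached: 4

4


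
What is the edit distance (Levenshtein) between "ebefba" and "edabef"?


Computing edit distance: "ebefba" -> "edabef"
DP table:
           e    d    a    b    e    f
      0    1    2    3    4    5    6
  e   1    0    1    2    3    4    5
  b   2    1    1    2    2    3    4
  e   3    2    2    2    3    2    3
  f   4    3    3    3    3    3    2
  b   5    4    4    4    3    4    3
  a   6    5    5    4    4    4    4
Edit distance = dp[6][6] = 4

4


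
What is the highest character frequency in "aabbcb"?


Input: aabbcb
Character counts:
  'a': 2
  'b': 3
  'c': 1
Maximum frequency: 3

3


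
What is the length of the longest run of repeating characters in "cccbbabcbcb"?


Input: "cccbbabcbcb"
Scanning for longest run:
  Position 1 ('c'): continues run of 'c', length=2
  Position 2 ('c'): continues run of 'c', length=3
  Position 3 ('b'): new char, reset run to 1
  Position 4 ('b'): continues run of 'b', length=2
  Position 5 ('a'): new char, reset run to 1
  Position 6 ('b'): new char, reset run to 1
  Position 7 ('c'): new char, reset run to 1
  Position 8 ('b'): new char, reset run to 1
  Position 9 ('c'): new char, reset run to 1
  Position 10 ('b'): new char, reset run to 1
Longest run: 'c' with length 3

3


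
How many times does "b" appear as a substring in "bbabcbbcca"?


Searching for "b" in "bbabcbbcca"
Scanning each position:
  Position 0: "b" => MATCH
  Position 1: "b" => MATCH
  Position 2: "a" => no
  Position 3: "b" => MATCH
  Position 4: "c" => no
  Position 5: "b" => MATCH
  Position 6: "b" => MATCH
  Position 7: "c" => no
  Position 8: "c" => no
  Position 9: "a" => no
Total occurrences: 5

5


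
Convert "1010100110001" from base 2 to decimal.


Input: "1010100110001" in base 2
Positional expansion:
  Digit '1' (value 1) x 2^12 = 4096
  Digit '0' (value 0) x 2^11 = 0
  Digit '1' (value 1) x 2^10 = 1024
  Digit '0' (value 0) x 2^9 = 0
  Digit '1' (value 1) x 2^8 = 256
  Digit '0' (value 0) x 2^7 = 0
  Digit '0' (value 0) x 2^6 = 0
  Digit '1' (value 1) x 2^5 = 32
  Digit '1' (value 1) x 2^4 = 16
  Digit '0' (value 0) x 2^3 = 0
  Digit '0' (value 0) x 2^2 = 0
  Digit '0' (value 0) x 2^1 = 0
  Digit '1' (value 1) x 2^0 = 1
Sum = 5425

5425


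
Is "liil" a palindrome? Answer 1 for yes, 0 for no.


Input: liil
Reversed: liil
  Compare pos 0 ('l') with pos 3 ('l'): match
  Compare pos 1 ('i') with pos 2 ('i'): match
Result: palindrome

1


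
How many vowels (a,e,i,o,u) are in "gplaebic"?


Input: gplaebic
Checking each character:
  'g' at position 0: consonant
  'p' at position 1: consonant
  'l' at position 2: consonant
  'a' at position 3: vowel (running total: 1)
  'e' at position 4: vowel (running total: 2)
  'b' at position 5: consonant
  'i' at position 6: vowel (running total: 3)
  'c' at position 7: consonant
Total vowels: 3

3


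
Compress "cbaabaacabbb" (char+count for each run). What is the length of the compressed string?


Input: cbaabaacabbb
Runs:
  'c' x 1 => "c1"
  'b' x 1 => "b1"
  'a' x 2 => "a2"
  'b' x 1 => "b1"
  'a' x 2 => "a2"
  'c' x 1 => "c1"
  'a' x 1 => "a1"
  'b' x 3 => "b3"
Compressed: "c1b1a2b1a2c1a1b3"
Compressed length: 16

16


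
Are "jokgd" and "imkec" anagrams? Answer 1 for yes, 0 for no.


Strings: "jokgd", "imkec"
Sorted first:  dgjko
Sorted second: ceikm
Differ at position 0: 'd' vs 'c' => not anagrams

0


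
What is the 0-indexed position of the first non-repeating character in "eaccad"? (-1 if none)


Input: eaccad
Character frequencies:
  'a': 2
  'c': 2
  'd': 1
  'e': 1
Scanning left to right for freq == 1:
  Position 0 ('e'): unique! => answer = 0

0


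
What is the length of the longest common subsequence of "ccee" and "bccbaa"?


LCS of "ccee" and "bccbaa"
DP table:
           b    c    c    b    a    a
      0    0    0    0    0    0    0
  c   0    0    1    1    1    1    1
  c   0    0    1    2    2    2    2
  e   0    0    1    2    2    2    2
  e   0    0    1    2    2    2    2
LCS length = dp[4][6] = 2

2


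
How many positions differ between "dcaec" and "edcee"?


Comparing "dcaec" and "edcee" position by position:
  Position 0: 'd' vs 'e' => DIFFER
  Position 1: 'c' vs 'd' => DIFFER
  Position 2: 'a' vs 'c' => DIFFER
  Position 3: 'e' vs 'e' => same
  Position 4: 'c' vs 'e' => DIFFER
Positions that differ: 4

4


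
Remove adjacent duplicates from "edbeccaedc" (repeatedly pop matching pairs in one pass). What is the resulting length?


Input: edbeccaedc
Stack-based adjacent duplicate removal:
  Read 'e': push. Stack: e
  Read 'd': push. Stack: ed
  Read 'b': push. Stack: edb
  Read 'e': push. Stack: edbe
  Read 'c': push. Stack: edbec
  Read 'c': matches stack top 'c' => pop. Stack: edbe
  Read 'a': push. Stack: edbea
  Read 'e': push. Stack: edbeae
  Read 'd': push. Stack: edbeaed
  Read 'c': push. Stack: edbeaedc
Final stack: "edbeaedc" (length 8)

8


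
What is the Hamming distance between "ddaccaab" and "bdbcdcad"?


Comparing "ddaccaab" and "bdbcdcad" position by position:
  Position 0: 'd' vs 'b' => differ
  Position 1: 'd' vs 'd' => same
  Position 2: 'a' vs 'b' => differ
  Position 3: 'c' vs 'c' => same
  Position 4: 'c' vs 'd' => differ
  Position 5: 'a' vs 'c' => differ
  Position 6: 'a' vs 'a' => same
  Position 7: 'b' vs 'd' => differ
Total differences (Hamming distance): 5

5


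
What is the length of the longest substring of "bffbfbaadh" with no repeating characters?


Input: "bffbfbaadh"
Sliding window (track last position of each char):
  Position 0 ('b'): window [0,0] length 1 -- new best
  Position 1 ('f'): window [0,1] length 2 -- new best
  Position 2 ('f'): repeat (last at 1), move window start to 2
  Position 2 ('f'): window [2,2] length 1
  Position 3 ('b'): window [2,3] length 2
  Position 4 ('f'): repeat (last at 2), move window start to 3
  Position 4 ('f'): window [3,4] length 2
  Position 5 ('b'): repeat (last at 3), move window start to 4
  Position 5 ('b'): window [4,5] length 2
  Position 6 ('a'): window [4,6] length 3 -- new best
  Position 7 ('a'): repeat (last at 6), move window start to 7
  Position 7 ('a'): window [7,7] length 1
  Position 8 ('d'): window [7,8] length 2
  Position 9 ('h'): window [7,9] length 3
Longest substring with no repeats: "fba" with length 3

3


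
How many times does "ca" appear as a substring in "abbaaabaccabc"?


Searching for "ca" in "abbaaabaccabc"
Scanning each position:
  Position 0: "ab" => no
  Position 1: "bb" => no
  Position 2: "ba" => no
  Position 3: "aa" => no
  Position 4: "aa" => no
  Position 5: "ab" => no
  Position 6: "ba" => no
  Position 7: "ac" => no
  Position 8: "cc" => no
  Position 9: "ca" => MATCH
  Position 10: "ab" => no
  Position 11: "bc" => no
Total occurrences: 1

1


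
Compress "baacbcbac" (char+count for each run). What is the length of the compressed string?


Input: baacbcbac
Runs:
  'b' x 1 => "b1"
  'a' x 2 => "a2"
  'c' x 1 => "c1"
  'b' x 1 => "b1"
  'c' x 1 => "c1"
  'b' x 1 => "b1"
  'a' x 1 => "a1"
  'c' x 1 => "c1"
Compressed: "b1a2c1b1c1b1a1c1"
Compressed length: 16

16


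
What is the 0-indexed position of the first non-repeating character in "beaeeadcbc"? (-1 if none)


Input: beaeeadcbc
Character frequencies:
  'a': 2
  'b': 2
  'c': 2
  'd': 1
  'e': 3
Scanning left to right for freq == 1:
  Position 0 ('b'): freq=2, skip
  Position 1 ('e'): freq=3, skip
  Position 2 ('a'): freq=2, skip
  Position 3 ('e'): freq=3, skip
  Position 4 ('e'): freq=3, skip
  Position 5 ('a'): freq=2, skip
  Position 6 ('d'): unique! => answer = 6

6


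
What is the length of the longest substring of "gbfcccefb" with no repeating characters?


Input: "gbfcccefb"
Sliding window (track last position of each char):
  Position 0 ('g'): window [0,0] length 1 -- new best
  Position 1 ('b'): window [0,1] length 2 -- new best
  Position 2 ('f'): window [0,2] length 3 -- new best
  Position 3 ('c'): window [0,3] length 4 -- new best
  Position 4 ('c'): repeat (last at 3), move window start to 4
  Position 4 ('c'): window [4,4] length 1
  Position 5 ('c'): repeat (last at 4), move window start to 5
  Position 5 ('c'): window [5,5] length 1
  Position 6 ('e'): window [5,6] length 2
  Position 7 ('f'): window [5,7] length 3
  Position 8 ('b'): window [5,8] length 4
Longest substring with no repeats: "gbfc" with length 4

4


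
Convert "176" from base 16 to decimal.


Input: "176" in base 16
Positional expansion:
  Digit '1' (value 1) x 16^2 = 256
  Digit '7' (value 7) x 16^1 = 112
  Digit '6' (value 6) x 16^0 = 6
Sum = 374

374


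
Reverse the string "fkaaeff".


Input: fkaaeff
Reading characters right to left:
  Position 6: 'f'
  Position 5: 'f'
  Position 4: 'e'
  Position 3: 'a'
  Position 2: 'a'
  Position 1: 'k'
  Position 0: 'f'
Reversed: ffeaakf

ffeaakf


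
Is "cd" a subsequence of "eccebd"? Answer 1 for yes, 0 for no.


Check if "cd" is a subsequence of "eccebd"
Greedy scan:
  Position 0 ('e'): no match needed
  Position 1 ('c'): matches sub[0] = 'c'
  Position 2 ('c'): no match needed
  Position 3 ('e'): no match needed
  Position 4 ('b'): no match needed
  Position 5 ('d'): matches sub[1] = 'd'
All 2 characters matched => is a subsequence

1


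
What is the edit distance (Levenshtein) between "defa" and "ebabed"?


Computing edit distance: "defa" -> "ebabed"
DP table:
           e    b    a    b    e    d
      0    1    2    3    4    5    6
  d   1    1    2    3    4    5    5
  e   2    1    2    3    4    4    5
  f   3    2    2    3    4    5    5
  a   4    3    3    2    3    4    5
Edit distance = dp[4][6] = 5

5


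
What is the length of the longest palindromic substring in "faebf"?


Input: "faebf"
Checking substrings for palindromes:
  No multi-char palindromic substrings found
Longest palindromic substring: "f" with length 1

1


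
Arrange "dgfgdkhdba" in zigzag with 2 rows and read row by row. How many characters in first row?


Zigzag "dgfgdkhdba" into 2 rows:
Placing characters:
  'd' => row 0
  'g' => row 1
  'f' => row 0
  'g' => row 1
  'd' => row 0
  'k' => row 1
  'h' => row 0
  'd' => row 1
  'b' => row 0
  'a' => row 1
Rows:
  Row 0: "dfdhb"
  Row 1: "ggkda"
First row length: 5

5


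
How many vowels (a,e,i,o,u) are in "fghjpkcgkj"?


Input: fghjpkcgkj
Checking each character:
  'f' at position 0: consonant
  'g' at position 1: consonant
  'h' at position 2: consonant
  'j' at position 3: consonant
  'p' at position 4: consonant
  'k' at position 5: consonant
  'c' at position 6: consonant
  'g' at position 7: consonant
  'k' at position 8: consonant
  'j' at position 9: consonant
Total vowels: 0

0


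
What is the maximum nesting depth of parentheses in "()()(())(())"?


Input: "()()(())(())"
Tracking depth:
  Position 0 '(': depth becomes 1
  Position 1 ')': depth becomes 0
  Position 2 '(': depth becomes 1
  Position 3 ')': depth becomes 0
  Position 4 '(': depth becomes 1
  Position 5 '(': depth becomes 2
  Position 6 ')': depth becomes 1
  Position 7 ')': depth becomes 0
  Position 8 '(': depth becomes 1
  Position 9 '(': depth becomes 2
  Position 10 ')': depth becomes 1
  Position 11 ')': depth becomes 0
Maximum depth reached: 2

2


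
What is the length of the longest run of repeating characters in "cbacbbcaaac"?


Input: "cbacbbcaaac"
Scanning for longest run:
  Position 1 ('b'): new char, reset run to 1
  Position 2 ('a'): new char, reset run to 1
  Position 3 ('c'): new char, reset run to 1
  Position 4 ('b'): new char, reset run to 1
  Position 5 ('b'): continues run of 'b', length=2
  Position 6 ('c'): new char, reset run to 1
  Position 7 ('a'): new char, reset run to 1
  Position 8 ('a'): continues run of 'a', length=2
  Position 9 ('a'): continues run of 'a', length=3
  Position 10 ('c'): new char, reset run to 1
Longest run: 'a' with length 3

3


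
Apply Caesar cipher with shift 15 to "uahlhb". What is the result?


Caesar cipher: shift "uahlhb" by 15
  'u' (pos 20) + 15 = pos 9 = 'j'
  'a' (pos 0) + 15 = pos 15 = 'p'
  'h' (pos 7) + 15 = pos 22 = 'w'
  'l' (pos 11) + 15 = pos 0 = 'a'
  'h' (pos 7) + 15 = pos 22 = 'w'
  'b' (pos 1) + 15 = pos 16 = 'q'
Result: jpwawq

jpwawq


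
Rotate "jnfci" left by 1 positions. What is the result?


Input: "jnfci", rotate left by 1
First 1 characters: "j"
Remaining characters: "nfci"
Concatenate remaining + first: "nfci" + "j" = "nfcij"

nfcij


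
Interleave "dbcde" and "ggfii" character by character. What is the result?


Interleaving "dbcde" and "ggfii":
  Position 0: 'd' from first, 'g' from second => "dg"
  Position 1: 'b' from first, 'g' from second => "bg"
  Position 2: 'c' from first, 'f' from second => "cf"
  Position 3: 'd' from first, 'i' from second => "di"
  Position 4: 'e' from first, 'i' from second => "ei"
Result: dgbgcfdiei

dgbgcfdiei


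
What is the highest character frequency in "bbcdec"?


Input: bbcdec
Character counts:
  'b': 2
  'c': 2
  'd': 1
  'e': 1
Maximum frequency: 2

2


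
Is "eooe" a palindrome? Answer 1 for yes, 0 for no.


Input: eooe
Reversed: eooe
  Compare pos 0 ('e') with pos 3 ('e'): match
  Compare pos 1 ('o') with pos 2 ('o'): match
Result: palindrome

1


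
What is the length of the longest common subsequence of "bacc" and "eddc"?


LCS of "bacc" and "eddc"
DP table:
           e    d    d    c
      0    0    0    0    0
  b   0    0    0    0    0
  a   0    0    0    0    0
  c   0    0    0    0    1
  c   0    0    0    0    1
LCS length = dp[4][4] = 1

1


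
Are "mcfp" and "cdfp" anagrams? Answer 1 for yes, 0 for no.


Strings: "mcfp", "cdfp"
Sorted first:  cfmp
Sorted second: cdfp
Differ at position 1: 'f' vs 'd' => not anagrams

0


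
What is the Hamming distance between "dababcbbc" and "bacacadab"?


Comparing "dababcbbc" and "bacacadab" position by position:
  Position 0: 'd' vs 'b' => differ
  Position 1: 'a' vs 'a' => same
  Position 2: 'b' vs 'c' => differ
  Position 3: 'a' vs 'a' => same
  Position 4: 'b' vs 'c' => differ
  Position 5: 'c' vs 'a' => differ
  Position 6: 'b' vs 'd' => differ
  Position 7: 'b' vs 'a' => differ
  Position 8: 'c' vs 'b' => differ
Total differences (Hamming distance): 7

7


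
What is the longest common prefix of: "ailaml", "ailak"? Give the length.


Words: ailaml, ailak
  Position 0: all 'a' => match
  Position 1: all 'i' => match
  Position 2: all 'l' => match
  Position 3: all 'a' => match
  Position 4: ('m', 'k') => mismatch, stop
LCP = "aila" (length 4)

4


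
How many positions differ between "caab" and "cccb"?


Comparing "caab" and "cccb" position by position:
  Position 0: 'c' vs 'c' => same
  Position 1: 'a' vs 'c' => DIFFER
  Position 2: 'a' vs 'c' => DIFFER
  Position 3: 'b' vs 'b' => same
Positions that differ: 2

2


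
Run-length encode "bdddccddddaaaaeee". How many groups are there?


Input: bdddccddddaaaaeee
Scanning for consecutive runs:
  Group 1: 'b' x 1 (positions 0-0)
  Group 2: 'd' x 3 (positions 1-3)
  Group 3: 'c' x 2 (positions 4-5)
  Group 4: 'd' x 4 (positions 6-9)
  Group 5: 'a' x 4 (positions 10-13)
  Group 6: 'e' x 3 (positions 14-16)
Total groups: 6

6


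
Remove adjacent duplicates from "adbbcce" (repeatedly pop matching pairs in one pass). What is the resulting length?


Input: adbbcce
Stack-based adjacent duplicate removal:
  Read 'a': push. Stack: a
  Read 'd': push. Stack: ad
  Read 'b': push. Stack: adb
  Read 'b': matches stack top 'b' => pop. Stack: ad
  Read 'c': push. Stack: adc
  Read 'c': matches stack top 'c' => pop. Stack: ad
  Read 'e': push. Stack: ade
Final stack: "ade" (length 3)

3


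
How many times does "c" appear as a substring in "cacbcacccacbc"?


Searching for "c" in "cacbcacccacbc"
Scanning each position:
  Position 0: "c" => MATCH
  Position 1: "a" => no
  Position 2: "c" => MATCH
  Position 3: "b" => no
  Position 4: "c" => MATCH
  Position 5: "a" => no
  Position 6: "c" => MATCH
  Position 7: "c" => MATCH
  Position 8: "c" => MATCH
  Position 9: "a" => no
  Position 10: "c" => MATCH
  Position 11: "b" => no
  Position 12: "c" => MATCH
Total occurrences: 8

8


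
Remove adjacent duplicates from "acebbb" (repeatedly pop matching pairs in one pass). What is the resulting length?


Input: acebbb
Stack-based adjacent duplicate removal:
  Read 'a': push. Stack: a
  Read 'c': push. Stack: ac
  Read 'e': push. Stack: ace
  Read 'b': push. Stack: aceb
  Read 'b': matches stack top 'b' => pop. Stack: ace
  Read 'b': push. Stack: aceb
Final stack: "aceb" (length 4)

4


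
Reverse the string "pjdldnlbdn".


Input: pjdldnlbdn
Reading characters right to left:
  Position 9: 'n'
  Position 8: 'd'
  Position 7: 'b'
  Position 6: 'l'
  Position 5: 'n'
  Position 4: 'd'
  Position 3: 'l'
  Position 2: 'd'
  Position 1: 'j'
  Position 0: 'p'
Reversed: ndblndldjp

ndblndldjp


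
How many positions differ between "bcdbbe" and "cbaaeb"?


Comparing "bcdbbe" and "cbaaeb" position by position:
  Position 0: 'b' vs 'c' => DIFFER
  Position 1: 'c' vs 'b' => DIFFER
  Position 2: 'd' vs 'a' => DIFFER
  Position 3: 'b' vs 'a' => DIFFER
  Position 4: 'b' vs 'e' => DIFFER
  Position 5: 'e' vs 'b' => DIFFER
Positions that differ: 6

6


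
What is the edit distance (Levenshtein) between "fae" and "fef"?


Computing edit distance: "fae" -> "fef"
DP table:
           f    e    f
      0    1    2    3
  f   1    0    1    2
  a   2    1    1    2
  e   3    2    1    2
Edit distance = dp[3][3] = 2

2


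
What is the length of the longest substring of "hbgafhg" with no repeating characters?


Input: "hbgafhg"
Sliding window (track last position of each char):
  Position 0 ('h'): window [0,0] length 1 -- new best
  Position 1 ('b'): window [0,1] length 2 -- new best
  Position 2 ('g'): window [0,2] length 3 -- new best
  Position 3 ('a'): window [0,3] length 4 -- new best
  Position 4 ('f'): window [0,4] length 5 -- new best
  Position 5 ('h'): repeat (last at 0), move window start to 1
  Position 5 ('h'): window [1,5] length 5
  Position 6 ('g'): repeat (last at 2), move window start to 3
  Position 6 ('g'): window [3,6] length 4
Longest substring with no repeats: "hbgaf" with length 5

5


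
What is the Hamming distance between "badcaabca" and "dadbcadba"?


Comparing "badcaabca" and "dadbcadba" position by position:
  Position 0: 'b' vs 'd' => differ
  Position 1: 'a' vs 'a' => same
  Position 2: 'd' vs 'd' => same
  Position 3: 'c' vs 'b' => differ
  Position 4: 'a' vs 'c' => differ
  Position 5: 'a' vs 'a' => same
  Position 6: 'b' vs 'd' => differ
  Position 7: 'c' vs 'b' => differ
  Position 8: 'a' vs 'a' => same
Total differences (Hamming distance): 5

5


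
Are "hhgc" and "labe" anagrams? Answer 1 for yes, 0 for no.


Strings: "hhgc", "labe"
Sorted first:  cghh
Sorted second: abel
Differ at position 0: 'c' vs 'a' => not anagrams

0


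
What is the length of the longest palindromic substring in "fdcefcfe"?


Input: "fdcefcfe"
Checking substrings for palindromes:
  [3:8] "efcfe" (len 5) => palindrome
  [4:7] "fcf" (len 3) => palindrome
Longest palindromic substring: "efcfe" with length 5

5


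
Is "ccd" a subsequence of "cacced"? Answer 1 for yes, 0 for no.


Check if "ccd" is a subsequence of "cacced"
Greedy scan:
  Position 0 ('c'): matches sub[0] = 'c'
  Position 1 ('a'): no match needed
  Position 2 ('c'): matches sub[1] = 'c'
  Position 3 ('c'): no match needed
  Position 4 ('e'): no match needed
  Position 5 ('d'): matches sub[2] = 'd'
All 3 characters matched => is a subsequence

1


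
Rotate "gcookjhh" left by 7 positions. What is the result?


Input: "gcookjhh", rotate left by 7
First 7 characters: "gcookjh"
Remaining characters: "h"
Concatenate remaining + first: "h" + "gcookjh" = "hgcookjh"

hgcookjh


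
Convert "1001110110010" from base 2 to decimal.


Input: "1001110110010" in base 2
Positional expansion:
  Digit '1' (value 1) x 2^12 = 4096
  Digit '0' (value 0) x 2^11 = 0
  Digit '0' (value 0) x 2^10 = 0
  Digit '1' (value 1) x 2^9 = 512
  Digit '1' (value 1) x 2^8 = 256
  Digit '1' (value 1) x 2^7 = 128
  Digit '0' (value 0) x 2^6 = 0
  Digit '1' (value 1) x 2^5 = 32
  Digit '1' (value 1) x 2^4 = 16
  Digit '0' (value 0) x 2^3 = 0
  Digit '0' (value 0) x 2^2 = 0
  Digit '1' (value 1) x 2^1 = 2
  Digit '0' (value 0) x 2^0 = 0
Sum = 5042

5042


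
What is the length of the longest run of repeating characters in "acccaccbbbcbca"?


Input: "acccaccbbbcbca"
Scanning for longest run:
  Position 1 ('c'): new char, reset run to 1
  Position 2 ('c'): continues run of 'c', length=2
  Position 3 ('c'): continues run of 'c', length=3
  Position 4 ('a'): new char, reset run to 1
  Position 5 ('c'): new char, reset run to 1
  Position 6 ('c'): continues run of 'c', length=2
  Position 7 ('b'): new char, reset run to 1
  Position 8 ('b'): continues run of 'b', length=2
  Position 9 ('b'): continues run of 'b', length=3
  Position 10 ('c'): new char, reset run to 1
  Position 11 ('b'): new char, reset run to 1
  Position 12 ('c'): new char, reset run to 1
  Position 13 ('a'): new char, reset run to 1
Longest run: 'c' with length 3

3


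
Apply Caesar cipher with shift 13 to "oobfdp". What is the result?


Caesar cipher: shift "oobfdp" by 13
  'o' (pos 14) + 13 = pos 1 = 'b'
  'o' (pos 14) + 13 = pos 1 = 'b'
  'b' (pos 1) + 13 = pos 14 = 'o'
  'f' (pos 5) + 13 = pos 18 = 's'
  'd' (pos 3) + 13 = pos 16 = 'q'
  'p' (pos 15) + 13 = pos 2 = 'c'
Result: bbosqc

bbosqc


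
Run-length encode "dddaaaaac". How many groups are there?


Input: dddaaaaac
Scanning for consecutive runs:
  Group 1: 'd' x 3 (positions 0-2)
  Group 2: 'a' x 5 (positions 3-7)
  Group 3: 'c' x 1 (positions 8-8)
Total groups: 3

3


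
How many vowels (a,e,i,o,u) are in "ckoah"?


Input: ckoah
Checking each character:
  'c' at position 0: consonant
  'k' at position 1: consonant
  'o' at position 2: vowel (running total: 1)
  'a' at position 3: vowel (running total: 2)
  'h' at position 4: consonant
Total vowels: 2

2


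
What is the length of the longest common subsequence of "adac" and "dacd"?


LCS of "adac" and "dacd"
DP table:
           d    a    c    d
      0    0    0    0    0
  a   0    0    1    1    1
  d   0    1    1    1    2
  a   0    1    2    2    2
  c   0    1    2    3    3
LCS length = dp[4][4] = 3

3


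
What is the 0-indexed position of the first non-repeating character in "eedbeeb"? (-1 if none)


Input: eedbeeb
Character frequencies:
  'b': 2
  'd': 1
  'e': 4
Scanning left to right for freq == 1:
  Position 0 ('e'): freq=4, skip
  Position 1 ('e'): freq=4, skip
  Position 2 ('d'): unique! => answer = 2

2


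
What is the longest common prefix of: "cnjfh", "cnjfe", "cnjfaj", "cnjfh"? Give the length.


Words: cnjfh, cnjfe, cnjfaj, cnjfh
  Position 0: all 'c' => match
  Position 1: all 'n' => match
  Position 2: all 'j' => match
  Position 3: all 'f' => match
  Position 4: ('h', 'e', 'a', 'h') => mismatch, stop
LCP = "cnjf" (length 4)

4


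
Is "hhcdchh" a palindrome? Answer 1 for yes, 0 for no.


Input: hhcdchh
Reversed: hhcdchh
  Compare pos 0 ('h') with pos 6 ('h'): match
  Compare pos 1 ('h') with pos 5 ('h'): match
  Compare pos 2 ('c') with pos 4 ('c'): match
Result: palindrome

1


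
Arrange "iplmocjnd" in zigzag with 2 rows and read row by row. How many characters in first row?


Zigzag "iplmocjnd" into 2 rows:
Placing characters:
  'i' => row 0
  'p' => row 1
  'l' => row 0
  'm' => row 1
  'o' => row 0
  'c' => row 1
  'j' => row 0
  'n' => row 1
  'd' => row 0
Rows:
  Row 0: "ilojd"
  Row 1: "pmcn"
First row length: 5

5


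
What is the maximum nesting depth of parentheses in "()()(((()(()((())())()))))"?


Input: "()()(((()(()((())())()))))"
Tracking depth:
  Position 0 '(': depth becomes 1
  Position 1 ')': depth becomes 0
  Position 2 '(': depth becomes 1
  Position 3 ')': depth becomes 0
  Position 4 '(': depth becomes 1
  Position 5 '(': depth becomes 2
  Position 6 '(': depth becomes 3
  Position 7 '(': depth becomes 4
  Position 8 ')': depth becomes 3
  Position 9 '(': depth becomes 4
  Position 10 '(': depth becomes 5
  Position 11 ')': depth becomes 4
  Position 12 '(': depth becomes 5
  Position 13 '(': depth becomes 6
  Position 14 '(': depth becomes 7
  Position 15 ')': depth becomes 6
  Position 16 ')': depth becomes 5
  Position 17 '(': depth becomes 6
  Position 18 ')': depth becomes 5
  Position 19 ')': depth becomes 4
  Position 20 '(': depth becomes 5
  Position 21 ')': depth becomes 4
  Position 22 ')': depth becomes 3
  Position 23 ')': depth becomes 2
  Position 24 ')': depth becomes 1
  Position 25 ')': depth becomes 0
Maximum depth reached: 7

7


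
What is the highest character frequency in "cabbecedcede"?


Input: cabbecedcede
Character counts:
  'a': 1
  'b': 2
  'c': 3
  'd': 2
  'e': 4
Maximum frequency: 4

4


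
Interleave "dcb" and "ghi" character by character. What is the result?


Interleaving "dcb" and "ghi":
  Position 0: 'd' from first, 'g' from second => "dg"
  Position 1: 'c' from first, 'h' from second => "ch"
  Position 2: 'b' from first, 'i' from second => "bi"
Result: dgchbi

dgchbi


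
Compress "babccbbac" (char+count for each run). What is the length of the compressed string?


Input: babccbbac
Runs:
  'b' x 1 => "b1"
  'a' x 1 => "a1"
  'b' x 1 => "b1"
  'c' x 2 => "c2"
  'b' x 2 => "b2"
  'a' x 1 => "a1"
  'c' x 1 => "c1"
Compressed: "b1a1b1c2b2a1c1"
Compressed length: 14

14


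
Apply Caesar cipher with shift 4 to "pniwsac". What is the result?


Caesar cipher: shift "pniwsac" by 4
  'p' (pos 15) + 4 = pos 19 = 't'
  'n' (pos 13) + 4 = pos 17 = 'r'
  'i' (pos 8) + 4 = pos 12 = 'm'
  'w' (pos 22) + 4 = pos 0 = 'a'
  's' (pos 18) + 4 = pos 22 = 'w'
  'a' (pos 0) + 4 = pos 4 = 'e'
  'c' (pos 2) + 4 = pos 6 = 'g'
Result: trmaweg

trmaweg


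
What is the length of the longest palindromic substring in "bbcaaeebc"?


Input: "bbcaaeebc"
Checking substrings for palindromes:
  [0:2] "bb" (len 2) => palindrome
  [3:5] "aa" (len 2) => palindrome
  [5:7] "ee" (len 2) => palindrome
Longest palindromic substring: "bb" with length 2

2


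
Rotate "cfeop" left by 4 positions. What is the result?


Input: "cfeop", rotate left by 4
First 4 characters: "cfeo"
Remaining characters: "p"
Concatenate remaining + first: "p" + "cfeo" = "pcfeo"

pcfeo
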